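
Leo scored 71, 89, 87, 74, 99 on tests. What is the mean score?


Add the scores:
71 + 89 + 87 + 74 + 99 = 420
Divide by the number of tests:
420 / 5 = 84

84


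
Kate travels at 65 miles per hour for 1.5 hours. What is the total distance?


Use the formula: distance = speed x time
Speed = 65 mph, Time = 1.5 hours
65 x 1.5 = 97.5 miles

97.5 miles


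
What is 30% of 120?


Convert percentage to decimal:
30% = 0.3
Multiply:
120 x 0.3 = 36

36


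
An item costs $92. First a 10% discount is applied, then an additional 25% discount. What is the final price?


First discount:
10% of $92 = $9.20
Price after first discount:
$92 - $9.20 = $82.80
Second discount:
25% of $82.80 = $20.70
Final price:
$82.80 - $20.70 = $62.10

$62.10


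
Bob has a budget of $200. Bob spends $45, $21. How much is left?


Add up expenses:
$45 + $21 = $66
Subtract from budget:
$200 - $66 = $134

$134


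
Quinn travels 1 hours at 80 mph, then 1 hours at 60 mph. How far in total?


Leg 1 distance:
80 x 1 = 80 miles
Leg 2 distance:
60 x 1 = 60 miles
Total distance:
80 + 60 = 140 miles

140 miles


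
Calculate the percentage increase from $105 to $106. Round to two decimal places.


Find the absolute change:
|106 - 105| = 1
Divide by original and multiply by 100:
1 / 105 x 100 = 0.9523...% ≈ 0.95%

0.95%


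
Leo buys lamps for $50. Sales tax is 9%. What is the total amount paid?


Calculate the tax:
9% of $50 = $4.50
Add tax to price:
$50 + $4.50 = $54.50

$54.50


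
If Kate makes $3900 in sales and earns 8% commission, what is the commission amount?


Convert rate to decimal:
8% = 0.08
Multiply by sales:
$3900 x 0.08 = $312

$312


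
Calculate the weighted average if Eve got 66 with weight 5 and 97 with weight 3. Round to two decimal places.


Weighted sum:
5 x 66 + 3 x 97 = 621
Total weight:
5 + 3 = 8
Weighted average:
621 / 8 = 77.625 ≈ 77.63

77.63


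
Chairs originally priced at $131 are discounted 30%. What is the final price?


Calculate the discount amount:
30% of $131 = $39.30
Subtract from original:
$131 - $39.30 = $91.70

$91.70


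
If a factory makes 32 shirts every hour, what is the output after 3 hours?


Production rate: 32 shirts per hour
Time: 3 hours
Total: 32 x 3 = 96 shirts

96 shirts


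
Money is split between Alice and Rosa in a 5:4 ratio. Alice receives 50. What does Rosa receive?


Find the multiplier:
50 / 5 = 10
Apply to Rosa's share:
4 x 10 = 40

40


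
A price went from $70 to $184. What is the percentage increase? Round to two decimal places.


Find the absolute change:
|184 - 70| = 114
Divide by original and multiply by 100:
114 / 70 x 100 = 162.8571...% ≈ 162.86%

162.86%


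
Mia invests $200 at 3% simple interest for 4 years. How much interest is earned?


Use the formula I = P x R x T / 100
P x R x T = 200 x 3 x 4 = 2400
I = 2400 / 100 = $24

$24


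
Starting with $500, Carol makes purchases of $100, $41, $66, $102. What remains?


Add up expenses:
$100 + $41 + $66 + $102 = $309
Subtract from budget:
$500 - $309 = $191

$191


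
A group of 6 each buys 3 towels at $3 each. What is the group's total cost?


Cost per person:
3 x $3 = $9
Group total:
6 x $9 = $54

$54


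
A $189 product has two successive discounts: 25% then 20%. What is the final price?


First discount:
25% of $189 = $47.25
Price after first discount:
$189 - $47.25 = $141.75
Second discount:
20% of $141.75 = $28.35
Final price:
$141.75 - $28.35 = $113.40

$113.40


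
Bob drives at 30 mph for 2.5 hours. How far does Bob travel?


Use the formula: distance = speed x time
Speed = 30 mph, Time = 2.5 hours
30 x 2.5 = 75 miles

75 miles


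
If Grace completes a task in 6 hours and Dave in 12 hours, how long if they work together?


Grace's rate: 1/6 of the job per hour
Dave's rate: 1/12 of the job per hour
Combined rate: 1/6 + 1/12 = 1/4 per hour
Time = 1 / (1/4) = 4 hours

4 hours


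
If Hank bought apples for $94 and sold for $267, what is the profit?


Selling price = $267
Cost price = $94
Profit = selling price - cost price:
Profit = $267 - $94 = $173

$173


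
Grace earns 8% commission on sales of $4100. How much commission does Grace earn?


Convert rate to decimal:
8% = 0.08
Multiply by sales:
$4100 x 0.08 = $328

$328


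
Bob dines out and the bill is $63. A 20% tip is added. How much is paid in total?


Calculate the tip:
20% of $63 = $12.60
Add tip to meal cost:
$63 + $12.60 = $75.60

$75.60


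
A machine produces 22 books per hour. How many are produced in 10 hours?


Production rate: 22 books per hour
Time: 10 hours
Total: 22 x 10 = 220 books

220 books


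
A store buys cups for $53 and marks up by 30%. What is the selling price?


Calculate the markup amount:
30% of $53 = $15.90
Add to cost:
$53 + $15.90 = $68.90

$68.90


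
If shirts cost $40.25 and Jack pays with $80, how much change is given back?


Start with the amount paid:
$80
Subtract the price:
$80 - $40.25 = $39.75

$39.75


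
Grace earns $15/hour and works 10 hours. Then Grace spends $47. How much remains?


Calculate earnings:
10 x $15 = $150
Subtract spending:
$150 - $47 = $103

$103


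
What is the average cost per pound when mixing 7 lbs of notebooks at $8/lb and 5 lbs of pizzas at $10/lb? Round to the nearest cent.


Cost of notebooks:
7 x $8 = $56
Cost of pizzas:
5 x $10 = $50
Total cost: $56 + $50 = $106
Total weight: 12 lbs
Average: $106 / 12 = $8.8333... ≈ $8.83/lb

$8.83/lb


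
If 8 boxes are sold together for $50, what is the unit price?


Total cost: $50
Number of items: 8
Unit price: $50 / 8 = $6.25

$6.25


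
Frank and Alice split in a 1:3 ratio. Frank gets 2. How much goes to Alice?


Find the multiplier:
2 / 1 = 2
Apply to Alice's share:
3 x 2 = 6

6


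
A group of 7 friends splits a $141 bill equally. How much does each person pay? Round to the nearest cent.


Total bill: $141
Number of people: 7
Each pays: $141 / 7 = $20.1428... ≈ $20.14

$20.14


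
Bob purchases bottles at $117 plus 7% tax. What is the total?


Calculate the tax:
7% of $117 = $8.19
Add tax to price:
$117 + $8.19 = $125.19

$125.19


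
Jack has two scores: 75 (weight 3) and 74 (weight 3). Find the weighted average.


Weighted sum:
3 x 75 + 3 x 74 = 447
Total weight:
3 + 3 = 6
Weighted average:
447 / 6 = 74.5

74.5


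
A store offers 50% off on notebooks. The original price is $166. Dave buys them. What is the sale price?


Calculate the discount amount:
50% of $166 = $83
Subtract from original:
$166 - $83 = $83

$83


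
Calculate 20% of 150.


Convert percentage to decimal:
20% = 0.2
Multiply:
150 x 0.2 = 30

30


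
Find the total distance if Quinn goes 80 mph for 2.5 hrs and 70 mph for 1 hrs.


Leg 1 distance:
80 x 2.5 = 200 miles
Leg 2 distance:
70 x 1 = 70 miles
Total distance:
200 + 70 = 270 miles

270 miles


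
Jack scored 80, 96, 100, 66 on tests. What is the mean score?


Add the scores:
80 + 96 + 100 + 66 = 342
Divide by the number of tests:
342 / 4 = 85.5

85.5


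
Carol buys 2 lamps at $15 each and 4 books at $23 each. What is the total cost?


Cost of lamps:
2 x $15 = $30
Cost of books:
4 x $23 = $92
Add both:
$30 + $92 = $122

$122


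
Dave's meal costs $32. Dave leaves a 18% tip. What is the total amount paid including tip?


Calculate the tip:
18% of $32 = $5.76
Add tip to meal cost:
$32 + $5.76 = $37.76

$37.76


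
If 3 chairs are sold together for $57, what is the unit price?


Total cost: $57
Number of items: 3
Unit price: $57 / 3 = $19

$19


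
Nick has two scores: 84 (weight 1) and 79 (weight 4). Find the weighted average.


Weighted sum:
1 x 84 + 4 x 79 = 400
Total weight:
1 + 4 = 5
Weighted average:
400 / 5 = 80

80


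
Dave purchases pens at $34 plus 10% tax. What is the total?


Calculate the tax:
10% of $34 = $3.40
Add tax to price:
$34 + $3.40 = $37.40

$37.40


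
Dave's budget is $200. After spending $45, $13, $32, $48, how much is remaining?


Add up expenses:
$45 + $13 + $32 + $48 = $138
Subtract from budget:
$200 - $138 = $62

$62


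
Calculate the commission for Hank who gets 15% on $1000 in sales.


Convert rate to decimal:
15% = 0.15
Multiply by sales:
$1000 x 0.15 = $150

$150


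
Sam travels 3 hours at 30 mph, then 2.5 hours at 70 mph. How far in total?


Leg 1 distance:
30 x 3 = 90 miles
Leg 2 distance:
70 x 2.5 = 175 miles
Total distance:
90 + 175 = 265 miles

265 miles


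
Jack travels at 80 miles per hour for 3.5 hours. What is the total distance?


Use the formula: distance = speed x time
Speed = 80 mph, Time = 3.5 hours
80 x 3.5 = 280 miles

280 miles


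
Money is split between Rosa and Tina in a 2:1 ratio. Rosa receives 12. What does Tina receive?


Find the multiplier:
12 / 2 = 6
Apply to Tina's share:
1 x 6 = 6

6


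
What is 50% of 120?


Convert percentage to decimal:
50% = 0.5
Multiply:
120 x 0.5 = 60

60


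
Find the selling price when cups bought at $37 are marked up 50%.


Calculate the markup amount:
50% of $37 = $18.50
Add to cost:
$37 + $18.50 = $55.50

$55.50


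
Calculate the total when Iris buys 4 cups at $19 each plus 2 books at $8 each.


Cost of cups:
4 x $19 = $76
Cost of books:
2 x $8 = $16
Add both:
$76 + $16 = $92

$92


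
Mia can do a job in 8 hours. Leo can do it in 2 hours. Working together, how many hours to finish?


Mia's rate: 1/8 of the job per hour
Leo's rate: 1/2 of the job per hour
Combined rate: 1/8 + 1/2 = 5/8 per hour
Time = 1 / (5/8) = 8/5 = 1.6 hours

1.6 hours


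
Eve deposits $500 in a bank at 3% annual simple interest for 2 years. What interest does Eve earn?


Use the formula I = P x R x T / 100
P x R x T = 500 x 3 x 2 = 3000
I = 3000 / 100 = $30

$30


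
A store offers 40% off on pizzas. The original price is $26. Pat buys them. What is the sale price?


Calculate the discount amount:
40% of $26 = $10.40
Subtract from original:
$26 - $10.40 = $15.60

$15.60


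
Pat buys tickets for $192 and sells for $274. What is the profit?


Selling price = $274
Cost price = $192
Profit = selling price - cost price:
Profit = $274 - $192 = $82

$82


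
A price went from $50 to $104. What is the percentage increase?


Find the absolute change:
|104 - 50| = 54
Divide by original and multiply by 100:
54 / 50 x 100 = 108%

108%


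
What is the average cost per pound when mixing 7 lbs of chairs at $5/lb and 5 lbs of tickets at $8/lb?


Cost of chairs:
7 x $5 = $35
Cost of tickets:
5 x $8 = $40
Total cost: $35 + $40 = $75
Total weight: 12 lbs
Average: $75 / 12 = $6.25/lb

$6.25/lb


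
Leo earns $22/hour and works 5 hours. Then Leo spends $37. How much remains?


Calculate earnings:
5 x $22 = $110
Subtract spending:
$110 - $37 = $73

$73


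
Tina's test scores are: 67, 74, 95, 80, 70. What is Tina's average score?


Add the scores:
67 + 74 + 95 + 80 + 70 = 386
Divide by the number of tests:
386 / 5 = 77.2

77.2


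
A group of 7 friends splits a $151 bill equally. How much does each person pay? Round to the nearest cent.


Total bill: $151
Number of people: 7
Each pays: $151 / 7 = $21.5714... ≈ $21.57

$21.57


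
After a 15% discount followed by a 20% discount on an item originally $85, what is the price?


First discount:
15% of $85 = $12.75
Price after first discount:
$85 - $12.75 = $72.25
Second discount:
20% of $72.25 = $14.45
Final price:
$72.25 - $14.45 = $57.80

$57.80


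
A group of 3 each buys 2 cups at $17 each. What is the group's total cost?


Cost per person:
2 x $17 = $34
Group total:
3 x $34 = $102

$102


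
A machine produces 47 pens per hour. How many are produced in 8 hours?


Production rate: 47 pens per hour
Time: 8 hours
Total: 47 x 8 = 376 pens

376 pens


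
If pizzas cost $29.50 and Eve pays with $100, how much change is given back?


Start with the amount paid:
$100
Subtract the price:
$100 - $29.50 = $70.50

$70.50


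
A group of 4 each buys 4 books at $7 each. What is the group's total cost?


Cost per person:
4 x $7 = $28
Group total:
4 x $28 = $112

$112


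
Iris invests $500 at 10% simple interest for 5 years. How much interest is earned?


Use the formula I = P x R x T / 100
P x R x T = 500 x 10 x 5 = 25000
I = 25000 / 100 = $250

$250


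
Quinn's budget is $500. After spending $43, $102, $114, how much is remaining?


Add up expenses:
$43 + $102 + $114 = $259
Subtract from budget:
$500 - $259 = $241

$241


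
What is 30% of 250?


Convert percentage to decimal:
30% = 0.3
Multiply:
250 x 0.3 = 75

75


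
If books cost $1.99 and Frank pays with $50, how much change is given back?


Start with the amount paid:
$50
Subtract the price:
$50 - $1.99 = $48.01

$48.01


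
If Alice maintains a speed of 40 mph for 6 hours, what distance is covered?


Use the formula: distance = speed x time
Speed = 40 mph, Time = 6 hours
40 x 6 = 240 miles

240 miles


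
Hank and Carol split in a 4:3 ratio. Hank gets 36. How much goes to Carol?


Find the multiplier:
36 / 4 = 9
Apply to Carol's share:
3 x 9 = 27

27


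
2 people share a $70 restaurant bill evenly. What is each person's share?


Total bill: $70
Number of people: 2
Each pays: $70 / 2 = $35

$35


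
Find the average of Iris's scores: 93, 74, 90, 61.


Add the scores:
93 + 74 + 90 + 61 = 318
Divide by the number of tests:
318 / 4 = 79.5

79.5


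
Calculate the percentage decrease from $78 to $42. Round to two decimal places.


Find the absolute change:
|42 - 78| = 36
Divide by original and multiply by 100:
36 / 78 x 100 = 46.1538...% ≈ 46.15%

46.15%


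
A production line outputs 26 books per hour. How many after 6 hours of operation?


Production rate: 26 books per hour
Time: 6 hours
Total: 26 x 6 = 156 books

156 books


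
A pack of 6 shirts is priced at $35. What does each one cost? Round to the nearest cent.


Total cost: $35
Number of items: 6
Unit price: $35 / 6 = $5.8333... ≈ $5.83

$5.83


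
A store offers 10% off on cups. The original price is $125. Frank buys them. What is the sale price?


Calculate the discount amount:
10% of $125 = $12.50
Subtract from original:
$125 - $12.50 = $112.50

$112.50


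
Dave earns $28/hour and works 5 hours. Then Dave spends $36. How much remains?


Calculate earnings:
5 x $28 = $140
Subtract spending:
$140 - $36 = $104

$104


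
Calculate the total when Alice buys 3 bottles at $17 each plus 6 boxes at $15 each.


Cost of bottles:
3 x $17 = $51
Cost of boxes:
6 x $15 = $90
Add both:
$51 + $90 = $141

$141


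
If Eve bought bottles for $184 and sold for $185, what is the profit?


Selling price = $185
Cost price = $184
Profit = selling price - cost price:
Profit = $185 - $184 = $1

$1


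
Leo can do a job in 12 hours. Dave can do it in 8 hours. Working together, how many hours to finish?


Leo's rate: 1/12 of the job per hour
Dave's rate: 1/8 of the job per hour
Combined rate: 1/12 + 1/8 = 5/24 per hour
Time = 1 / (5/24) = 24/5 = 4.8 hours

4.8 hours


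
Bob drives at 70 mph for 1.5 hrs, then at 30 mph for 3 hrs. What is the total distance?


Leg 1 distance:
70 x 1.5 = 105 miles
Leg 2 distance:
30 x 3 = 90 miles
Total distance:
105 + 90 = 195 miles

195 miles


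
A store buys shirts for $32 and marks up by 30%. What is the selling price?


Calculate the markup amount:
30% of $32 = $9.60
Add to cost:
$32 + $9.60 = $41.60

$41.60


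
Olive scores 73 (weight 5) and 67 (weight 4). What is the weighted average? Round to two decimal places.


Weighted sum:
5 x 73 + 4 x 67 = 633
Total weight:
5 + 4 = 9
Weighted average:
633 / 9 = 70.3333... ≈ 70.33

70.33


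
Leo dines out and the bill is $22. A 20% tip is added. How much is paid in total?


Calculate the tip:
20% of $22 = $4.40
Add tip to meal cost:
$22 + $4.40 = $26.40

$26.40


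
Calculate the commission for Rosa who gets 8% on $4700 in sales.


Convert rate to decimal:
8% = 0.08
Multiply by sales:
$4700 x 0.08 = $376

$376


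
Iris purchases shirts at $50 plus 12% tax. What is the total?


Calculate the tax:
12% of $50 = $6
Add tax to price:
$50 + $6 = $56

$56


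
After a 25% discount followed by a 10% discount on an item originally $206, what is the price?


First discount:
25% of $206 = $51.50
Price after first discount:
$206 - $51.50 = $154.50
Second discount:
10% of $154.50 = $15.45
Final price:
$154.50 - $15.45 = $139.05

$139.05


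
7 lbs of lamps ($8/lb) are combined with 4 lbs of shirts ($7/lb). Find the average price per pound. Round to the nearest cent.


Cost of lamps:
7 x $8 = $56
Cost of shirts:
4 x $7 = $28
Total cost: $56 + $28 = $84
Total weight: 11 lbs
Average: $84 / 11 = $7.6363... ≈ $7.64/lb

$7.64/lb


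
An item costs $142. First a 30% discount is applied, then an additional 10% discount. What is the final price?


First discount:
30% of $142 = $42.60
Price after first discount:
$142 - $42.60 = $99.40
Second discount:
10% of $99.40 = $9.94
Final price:
$99.40 - $9.94 = $89.46

$89.46


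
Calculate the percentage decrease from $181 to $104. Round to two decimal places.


Find the absolute change:
|104 - 181| = 77
Divide by original and multiply by 100:
77 / 181 x 100 = 42.5414...% ≈ 42.54%

42.54%


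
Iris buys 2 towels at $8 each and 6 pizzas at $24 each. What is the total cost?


Cost of towels:
2 x $8 = $16
Cost of pizzas:
6 x $24 = $144
Add both:
$16 + $144 = $160

$160


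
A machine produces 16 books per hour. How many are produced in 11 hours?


Production rate: 16 books per hour
Time: 11 hours
Total: 16 x 11 = 176 books

176 books


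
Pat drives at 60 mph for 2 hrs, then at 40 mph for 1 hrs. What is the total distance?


Leg 1 distance:
60 x 2 = 120 miles
Leg 2 distance:
40 x 1 = 40 miles
Total distance:
120 + 40 = 160 miles

160 miles


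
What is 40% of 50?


Convert percentage to decimal:
40% = 0.4
Multiply:
50 x 0.4 = 20

20


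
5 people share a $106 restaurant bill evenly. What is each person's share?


Total bill: $106
Number of people: 5
Each pays: $106 / 5 = $21.20

$21.20


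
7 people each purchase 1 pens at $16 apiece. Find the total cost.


Cost per person:
1 x $16 = $16
Group total:
7 x $16 = $112

$112


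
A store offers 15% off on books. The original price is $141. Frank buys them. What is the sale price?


Calculate the discount amount:
15% of $141 = $21.15
Subtract from original:
$141 - $21.15 = $119.85

$119.85


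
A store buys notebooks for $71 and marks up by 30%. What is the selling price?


Calculate the markup amount:
30% of $71 = $21.30
Add to cost:
$71 + $21.30 = $92.30

$92.30


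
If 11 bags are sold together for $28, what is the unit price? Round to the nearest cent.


Total cost: $28
Number of items: 11
Unit price: $28 / 11 = $2.5454... ≈ $2.55

$2.55


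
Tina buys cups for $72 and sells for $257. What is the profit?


Selling price = $257
Cost price = $72
Profit = selling price - cost price:
Profit = $257 - $72 = $185

$185


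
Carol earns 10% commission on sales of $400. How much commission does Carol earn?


Convert rate to decimal:
10% = 0.1
Multiply by sales:
$400 x 0.1 = $40

$40


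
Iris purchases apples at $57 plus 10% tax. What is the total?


Calculate the tax:
10% of $57 = $5.70
Add tax to price:
$57 + $5.70 = $62.70

$62.70


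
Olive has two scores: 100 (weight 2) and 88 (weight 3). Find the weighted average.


Weighted sum:
2 x 100 + 3 x 88 = 464
Total weight:
2 + 3 = 5
Weighted average:
464 / 5 = 92.8

92.8


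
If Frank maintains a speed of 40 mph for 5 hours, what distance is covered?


Use the formula: distance = speed x time
Speed = 40 mph, Time = 5 hours
40 x 5 = 200 miles

200 miles


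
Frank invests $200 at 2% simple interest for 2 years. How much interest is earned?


Use the formula I = P x R x T / 100
P x R x T = 200 x 2 x 2 = 800
I = 800 / 100 = $8

$8


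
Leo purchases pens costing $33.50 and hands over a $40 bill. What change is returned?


Start with the amount paid:
$40
Subtract the price:
$40 - $33.50 = $6.50

$6.50


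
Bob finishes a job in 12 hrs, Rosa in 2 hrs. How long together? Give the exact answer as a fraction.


Bob's rate: 1/12 of the job per hour
Rosa's rate: 1/2 of the job per hour
Combined rate: 1/12 + 1/2 = 7/12 per hour
Time = 1 / (7/12) = 12/7 hours (≈ 1.71 hours)

12/7 hours


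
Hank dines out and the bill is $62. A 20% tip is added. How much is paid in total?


Calculate the tip:
20% of $62 = $12.40
Add tip to meal cost:
$62 + $12.40 = $74.40

$74.40


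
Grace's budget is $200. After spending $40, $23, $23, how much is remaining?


Add up expenses:
$40 + $23 + $23 = $86
Subtract from budget:
$200 - $86 = $114

$114


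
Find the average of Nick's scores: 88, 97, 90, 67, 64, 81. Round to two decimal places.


Add the scores:
88 + 97 + 90 + 67 + 64 + 81 = 487
Divide by the number of tests:
487 / 6 = 81.1666... ≈ 81.17

81.17


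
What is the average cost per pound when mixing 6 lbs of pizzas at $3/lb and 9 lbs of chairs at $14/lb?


Cost of pizzas:
6 x $3 = $18
Cost of chairs:
9 x $14 = $126
Total cost: $18 + $126 = $144
Total weight: 15 lbs
Average: $144 / 15 = $9.60/lb

$9.60/lb


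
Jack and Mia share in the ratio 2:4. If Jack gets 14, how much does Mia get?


Find the multiplier:
14 / 2 = 7
Apply to Mia's share:
4 x 7 = 28

28


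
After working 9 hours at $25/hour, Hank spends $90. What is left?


Calculate earnings:
9 x $25 = $225
Subtract spending:
$225 - $90 = $135

$135


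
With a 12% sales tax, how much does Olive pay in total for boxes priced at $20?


Calculate the tax:
12% of $20 = $2.40
Add tax to price:
$20 + $2.40 = $22.40

$22.40


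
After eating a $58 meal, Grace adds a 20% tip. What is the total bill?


Calculate the tip:
20% of $58 = $11.60
Add tip to meal cost:
$58 + $11.60 = $69.60

$69.60


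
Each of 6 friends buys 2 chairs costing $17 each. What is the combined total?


Cost per person:
2 x $17 = $34
Group total:
6 x $34 = $204

$204


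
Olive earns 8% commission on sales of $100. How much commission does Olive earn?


Convert rate to decimal:
8% = 0.08
Multiply by sales:
$100 x 0.08 = $8

$8


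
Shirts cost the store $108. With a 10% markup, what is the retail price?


Calculate the markup amount:
10% of $108 = $10.80
Add to cost:
$108 + $10.80 = $118.80

$118.80


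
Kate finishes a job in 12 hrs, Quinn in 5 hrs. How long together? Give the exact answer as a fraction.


Kate's rate: 1/12 of the job per hour
Quinn's rate: 1/5 of the job per hour
Combined rate: 1/12 + 1/5 = 17/60 per hour
Time = 1 / (17/60) = 60/17 hours (≈ 3.53 hours)

60/17 hours


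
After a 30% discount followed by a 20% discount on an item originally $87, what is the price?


First discount:
30% of $87 = $26.10
Price after first discount:
$87 - $26.10 = $60.90
Second discount:
20% of $60.90 = $12.18
Final price:
$60.90 - $12.18 = $48.72

$48.72


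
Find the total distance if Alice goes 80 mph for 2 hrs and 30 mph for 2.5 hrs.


Leg 1 distance:
80 x 2 = 160 miles
Leg 2 distance:
30 x 2.5 = 75 miles
Total distance:
160 + 75 = 235 miles

235 miles


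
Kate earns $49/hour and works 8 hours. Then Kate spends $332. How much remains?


Calculate earnings:
8 x $49 = $392
Subtract spending:
$392 - $332 = $60

$60


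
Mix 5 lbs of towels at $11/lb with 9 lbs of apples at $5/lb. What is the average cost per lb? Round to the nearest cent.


Cost of towels:
5 x $11 = $55
Cost of apples:
9 x $5 = $45
Total cost: $55 + $45 = $100
Total weight: 14 lbs
Average: $100 / 14 = $7.1428... ≈ $7.14/lb

$7.14/lb


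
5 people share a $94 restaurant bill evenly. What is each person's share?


Total bill: $94
Number of people: 5
Each pays: $94 / 5 = $18.80

$18.80


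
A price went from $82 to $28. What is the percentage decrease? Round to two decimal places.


Find the absolute change:
|28 - 82| = 54
Divide by original and multiply by 100:
54 / 82 x 100 = 65.8536...% ≈ 65.85%

65.85%


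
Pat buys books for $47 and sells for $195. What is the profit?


Selling price = $195
Cost price = $47
Profit = selling price - cost price:
Profit = $195 - $47 = $148

$148


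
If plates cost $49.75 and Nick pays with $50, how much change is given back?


Start with the amount paid:
$50
Subtract the price:
$50 - $49.75 = $0.25

$0.25


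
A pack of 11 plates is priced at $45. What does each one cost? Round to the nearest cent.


Total cost: $45
Number of items: 11
Unit price: $45 / 11 = $4.0909... ≈ $4.09

$4.09


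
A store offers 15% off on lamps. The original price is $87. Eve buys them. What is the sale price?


Calculate the discount amount:
15% of $87 = $13.05
Subtract from original:
$87 - $13.05 = $73.95

$73.95


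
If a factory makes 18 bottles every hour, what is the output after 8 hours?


Production rate: 18 bottles per hour
Time: 8 hours
Total: 18 x 8 = 144 bottles

144 bottles


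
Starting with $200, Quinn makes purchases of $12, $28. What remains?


Add up expenses:
$12 + $28 = $40
Subtract from budget:
$200 - $40 = $160

$160


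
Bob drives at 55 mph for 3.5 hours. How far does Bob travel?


Use the formula: distance = speed x time
Speed = 55 mph, Time = 3.5 hours
55 x 3.5 = 192.5 miles

192.5 miles


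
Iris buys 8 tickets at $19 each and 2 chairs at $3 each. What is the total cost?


Cost of tickets:
8 x $19 = $152
Cost of chairs:
2 x $3 = $6
Add both:
$152 + $6 = $158

$158


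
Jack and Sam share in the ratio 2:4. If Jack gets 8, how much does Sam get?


Find the multiplier:
8 / 2 = 4
Apply to Sam's share:
4 x 4 = 16

16


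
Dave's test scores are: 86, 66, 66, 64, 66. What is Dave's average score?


Add the scores:
86 + 66 + 66 + 64 + 66 = 348
Divide by the number of tests:
348 / 5 = 69.6

69.6


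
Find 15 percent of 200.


Convert percentage to decimal:
15% = 0.15
Multiply:
200 x 0.15 = 30

30


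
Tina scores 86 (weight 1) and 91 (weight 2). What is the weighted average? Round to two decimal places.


Weighted sum:
1 x 86 + 2 x 91 = 268
Total weight:
1 + 2 = 3
Weighted average:
268 / 3 = 89.3333... ≈ 89.33

89.33


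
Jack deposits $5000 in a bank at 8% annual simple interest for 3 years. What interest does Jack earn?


Use the formula I = P x R x T / 100
P x R x T = 5000 x 8 x 3 = 120000
I = 120000 / 100 = $1200

$1200


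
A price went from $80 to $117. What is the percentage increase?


Find the absolute change:
|117 - 80| = 37
Divide by original and multiply by 100:
37 / 80 x 100 = 46.25%

46.25%


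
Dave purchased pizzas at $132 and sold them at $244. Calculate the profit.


Selling price = $244
Cost price = $132
Profit = selling price - cost price:
Profit = $244 - $132 = $112

$112


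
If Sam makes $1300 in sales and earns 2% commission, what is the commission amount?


Convert rate to decimal:
2% = 0.02
Multiply by sales:
$1300 x 0.02 = $26

$26


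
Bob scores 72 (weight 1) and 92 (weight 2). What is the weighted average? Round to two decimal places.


Weighted sum:
1 x 72 + 2 x 92 = 256
Total weight:
1 + 2 = 3
Weighted average:
256 / 3 = 85.3333... ≈ 85.33

85.33


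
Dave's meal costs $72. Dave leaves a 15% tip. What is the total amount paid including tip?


Calculate the tip:
15% of $72 = $10.80
Add tip to meal cost:
$72 + $10.80 = $82.80

$82.80


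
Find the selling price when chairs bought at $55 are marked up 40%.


Calculate the markup amount:
40% of $55 = $22
Add to cost:
$55 + $22 = $77

$77


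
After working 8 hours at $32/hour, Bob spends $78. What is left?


Calculate earnings:
8 x $32 = $256
Subtract spending:
$256 - $78 = $178

$178


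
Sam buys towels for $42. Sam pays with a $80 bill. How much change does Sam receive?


Start with the amount paid:
$80
Subtract the price:
$80 - $42 = $38

$38


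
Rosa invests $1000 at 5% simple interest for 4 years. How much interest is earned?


Use the formula I = P x R x T / 100
P x R x T = 1000 x 5 x 4 = 20000
I = 20000 / 100 = $200

$200


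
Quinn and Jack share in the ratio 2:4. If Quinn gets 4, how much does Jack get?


Find the multiplier:
4 / 2 = 2
Apply to Jack's share:
4 x 2 = 8

8


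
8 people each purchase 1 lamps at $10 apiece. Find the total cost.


Cost per person:
1 x $10 = $10
Group total:
8 x $10 = $80

$80


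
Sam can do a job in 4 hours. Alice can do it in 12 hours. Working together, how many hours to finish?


Sam's rate: 1/4 of the job per hour
Alice's rate: 1/12 of the job per hour
Combined rate: 1/4 + 1/12 = 1/3 per hour
Time = 1 / (1/3) = 3 hours

3 hours


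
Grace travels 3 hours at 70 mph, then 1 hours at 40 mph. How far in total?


Leg 1 distance:
70 x 3 = 210 miles
Leg 2 distance:
40 x 1 = 40 miles
Total distance:
210 + 40 = 250 miles

250 miles


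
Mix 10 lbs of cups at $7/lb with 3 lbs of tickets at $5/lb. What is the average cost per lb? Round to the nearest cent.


Cost of cups:
10 x $7 = $70
Cost of tickets:
3 x $5 = $15
Total cost: $70 + $15 = $85
Total weight: 13 lbs
Average: $85 / 13 = $6.5384... ≈ $6.54/lb

$6.54/lb


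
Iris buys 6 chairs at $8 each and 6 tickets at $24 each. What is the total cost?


Cost of chairs:
6 x $8 = $48
Cost of tickets:
6 x $24 = $144
Add both:
$48 + $144 = $192

$192


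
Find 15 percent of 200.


Convert percentage to decimal:
15% = 0.15
Multiply:
200 x 0.15 = 30

30


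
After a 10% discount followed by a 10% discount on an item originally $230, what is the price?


First discount:
10% of $230 = $23
Price after first discount:
$230 - $23 = $207
Second discount:
10% of $207 = $20.70
Final price:
$207 - $20.70 = $186.30

$186.30


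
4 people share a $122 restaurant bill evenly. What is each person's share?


Total bill: $122
Number of people: 4
Each pays: $122 / 4 = $30.50

$30.50


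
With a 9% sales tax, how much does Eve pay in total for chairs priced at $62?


Calculate the tax:
9% of $62 = $5.58
Add tax to price:
$62 + $5.58 = $67.58

$67.58


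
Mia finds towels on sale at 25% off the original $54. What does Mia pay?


Calculate the discount amount:
25% of $54 = $13.50
Subtract from original:
$54 - $13.50 = $40.50

$40.50


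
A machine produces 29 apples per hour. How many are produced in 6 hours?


Production rate: 29 apples per hour
Time: 6 hours
Total: 29 x 6 = 174 apples

174 apples


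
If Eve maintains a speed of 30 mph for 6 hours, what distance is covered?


Use the formula: distance = speed x time
Speed = 30 mph, Time = 6 hours
30 x 6 = 180 miles

180 miles


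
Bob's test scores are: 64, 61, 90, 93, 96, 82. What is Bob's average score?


Add the scores:
64 + 61 + 90 + 93 + 96 + 82 = 486
Divide by the number of tests:
486 / 6 = 81

81


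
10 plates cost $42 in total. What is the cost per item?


Total cost: $42
Number of items: 10
Unit price: $42 / 10 = $4.20

$4.20


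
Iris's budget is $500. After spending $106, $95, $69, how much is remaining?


Add up expenses:
$106 + $95 + $69 = $270
Subtract from budget:
$500 - $270 = $230

$230


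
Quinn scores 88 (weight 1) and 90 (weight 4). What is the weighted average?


Weighted sum:
1 x 88 + 4 x 90 = 448
Total weight:
1 + 4 = 5
Weighted average:
448 / 5 = 89.6

89.6


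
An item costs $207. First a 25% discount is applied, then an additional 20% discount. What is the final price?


First discount:
25% of $207 = $51.75
Price after first discount:
$207 - $51.75 = $155.25
Second discount:
20% of $155.25 = $31.05
Final price:
$155.25 - $31.05 = $124.20

$124.20


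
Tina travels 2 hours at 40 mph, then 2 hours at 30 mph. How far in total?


Leg 1 distance:
40 x 2 = 80 miles
Leg 2 distance:
30 x 2 = 60 miles
Total distance:
80 + 60 = 140 miles

140 miles


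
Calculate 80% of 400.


Convert percentage to decimal:
80% = 0.8
Multiply:
400 x 0.8 = 320

320


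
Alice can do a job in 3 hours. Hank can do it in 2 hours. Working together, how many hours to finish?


Alice's rate: 1/3 of the job per hour
Hank's rate: 1/2 of the job per hour
Combined rate: 1/3 + 1/2 = 5/6 per hour
Time = 1 / (5/6) = 6/5 = 1.2 hours

1.2 hours


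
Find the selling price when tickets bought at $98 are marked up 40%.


Calculate the markup amount:
40% of $98 = $39.20
Add to cost:
$98 + $39.20 = $137.20

$137.20


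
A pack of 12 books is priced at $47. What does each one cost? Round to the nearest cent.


Total cost: $47
Number of items: 12
Unit price: $47 / 12 = $3.9166... ≈ $3.92

$3.92


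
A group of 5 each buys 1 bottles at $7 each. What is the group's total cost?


Cost per person:
1 x $7 = $7
Group total:
5 x $7 = $35

$35


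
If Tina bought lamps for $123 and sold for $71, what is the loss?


Selling price = $71
Cost price = $123
Loss = cost price - selling price:
Loss = $123 - $71 = $52

$52


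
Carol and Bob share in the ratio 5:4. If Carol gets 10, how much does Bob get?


Find the multiplier:
10 / 5 = 2
Apply to Bob's share:
4 x 2 = 8

8


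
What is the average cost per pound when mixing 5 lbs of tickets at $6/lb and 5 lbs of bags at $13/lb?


Cost of tickets:
5 x $6 = $30
Cost of bags:
5 x $13 = $65
Total cost: $30 + $65 = $95
Total weight: 10 lbs
Average: $95 / 10 = $9.50/lb

$9.50/lb


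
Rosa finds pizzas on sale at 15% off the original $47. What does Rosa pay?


Calculate the discount amount:
15% of $47 = $7.05
Subtract from original:
$47 - $7.05 = $39.95

$39.95


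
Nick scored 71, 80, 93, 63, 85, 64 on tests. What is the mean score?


Add the scores:
71 + 80 + 93 + 63 + 85 + 64 = 456
Divide by the number of tests:
456 / 6 = 76

76


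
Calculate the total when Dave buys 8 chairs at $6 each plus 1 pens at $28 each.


Cost of chairs:
8 x $6 = $48
Cost of pens:
1 x $28 = $28
Add both:
$48 + $28 = $76

$76


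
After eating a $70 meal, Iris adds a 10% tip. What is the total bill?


Calculate the tip:
10% of $70 = $7
Add tip to meal cost:
$70 + $7 = $77

$77


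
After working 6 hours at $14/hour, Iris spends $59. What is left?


Calculate earnings:
6 x $14 = $84
Subtract spending:
$84 - $59 = $25

$25


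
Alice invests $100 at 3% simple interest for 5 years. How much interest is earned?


Use the formula I = P x R x T / 100
P x R x T = 100 x 3 x 5 = 1500
I = 1500 / 100 = $15

$15


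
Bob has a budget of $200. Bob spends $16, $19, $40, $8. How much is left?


Add up expenses:
$16 + $19 + $40 + $8 = $83
Subtract from budget:
$200 - $83 = $117

$117


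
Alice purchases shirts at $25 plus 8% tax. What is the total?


Calculate the tax:
8% of $25 = $2
Add tax to price:
$25 + $2 = $27

$27


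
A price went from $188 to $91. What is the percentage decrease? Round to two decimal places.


Find the absolute change:
|91 - 188| = 97
Divide by original and multiply by 100:
97 / 188 x 100 = 51.5957...% ≈ 51.6%

51.6%


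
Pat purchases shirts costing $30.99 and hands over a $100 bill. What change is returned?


Start with the amount paid:
$100
Subtract the price:
$100 - $30.99 = $69.01

$69.01


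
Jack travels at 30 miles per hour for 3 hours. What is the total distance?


Use the formula: distance = speed x time
Speed = 30 mph, Time = 3 hours
30 x 3 = 90 miles

90 miles


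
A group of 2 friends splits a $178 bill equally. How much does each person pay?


Total bill: $178
Number of people: 2
Each pays: $178 / 2 = $89

$89


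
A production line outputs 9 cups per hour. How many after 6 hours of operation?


Production rate: 9 cups per hour
Time: 6 hours
Total: 9 x 6 = 54 cups

54 cups


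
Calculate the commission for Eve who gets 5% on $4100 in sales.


Convert rate to decimal:
5% = 0.05
Multiply by sales:
$4100 x 0.05 = $205

$205


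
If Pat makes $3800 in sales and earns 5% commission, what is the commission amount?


Convert rate to decimal:
5% = 0.05
Multiply by sales:
$3800 x 0.05 = $190

$190


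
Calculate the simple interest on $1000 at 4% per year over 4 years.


Use the formula I = P x R x T / 100
P x R x T = 1000 x 4 x 4 = 16000
I = 16000 / 100 = $160

$160


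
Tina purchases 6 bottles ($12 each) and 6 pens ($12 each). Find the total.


Cost of bottles:
6 x $12 = $72
Cost of pens:
6 x $12 = $72
Add both:
$72 + $72 = $144

$144


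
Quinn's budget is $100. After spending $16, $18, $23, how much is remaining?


Add up expenses:
$16 + $18 + $23 = $57
Subtract from budget:
$100 - $57 = $43

$43


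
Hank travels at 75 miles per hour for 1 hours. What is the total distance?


Use the formula: distance = speed x time
Speed = 75 mph, Time = 1 hours
75 x 1 = 75 miles

75 miles


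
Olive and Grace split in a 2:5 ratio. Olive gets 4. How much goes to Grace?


Find the multiplier:
4 / 2 = 2
Apply to Grace's share:
5 x 2 = 10

10


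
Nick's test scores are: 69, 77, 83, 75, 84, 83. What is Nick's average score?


Add the scores:
69 + 77 + 83 + 75 + 84 + 83 = 471
Divide by the number of tests:
471 / 6 = 78.5

78.5


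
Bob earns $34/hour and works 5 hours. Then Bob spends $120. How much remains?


Calculate earnings:
5 x $34 = $170
Subtract spending:
$170 - $120 = $50

$50


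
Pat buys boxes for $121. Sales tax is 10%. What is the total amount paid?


Calculate the tax:
10% of $121 = $12.10
Add tax to price:
$121 + $12.10 = $133.10

$133.10


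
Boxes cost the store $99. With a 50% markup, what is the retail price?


Calculate the markup amount:
50% of $99 = $49.50
Add to cost:
$99 + $49.50 = $148.50

$148.50


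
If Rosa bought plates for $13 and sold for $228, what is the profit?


Selling price = $228
Cost price = $13
Profit = selling price - cost price:
Profit = $228 - $13 = $215

$215


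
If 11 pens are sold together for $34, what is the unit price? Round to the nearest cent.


Total cost: $34
Number of items: 11
Unit price: $34 / 11 = $3.0909... ≈ $3.09

$3.09


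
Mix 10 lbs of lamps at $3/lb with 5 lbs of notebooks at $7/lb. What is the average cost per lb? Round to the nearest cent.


Cost of lamps:
10 x $3 = $30
Cost of notebooks:
5 x $7 = $35
Total cost: $30 + $35 = $65
Total weight: 15 lbs
Average: $65 / 15 = $4.3333... ≈ $4.33/lb

$4.33/lb


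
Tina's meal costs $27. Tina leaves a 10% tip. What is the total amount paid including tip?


Calculate the tip:
10% of $27 = $2.70
Add tip to meal cost:
$27 + $2.70 = $29.70

$29.70


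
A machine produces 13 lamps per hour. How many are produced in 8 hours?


Production rate: 13 lamps per hour
Time: 8 hours
Total: 13 x 8 = 104 lamps

104 lamps


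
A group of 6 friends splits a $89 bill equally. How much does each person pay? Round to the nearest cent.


Total bill: $89
Number of people: 6
Each pays: $89 / 6 = $14.8333... ≈ $14.83

$14.83


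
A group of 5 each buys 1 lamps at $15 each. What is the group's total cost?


Cost per person:
1 x $15 = $15
Group total:
5 x $15 = $75

$75


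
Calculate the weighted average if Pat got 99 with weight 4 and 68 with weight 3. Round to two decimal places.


Weighted sum:
4 x 99 + 3 x 68 = 600
Total weight:
4 + 3 = 7
Weighted average:
600 / 7 = 85.7142... ≈ 85.71

85.71


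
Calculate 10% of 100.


Convert percentage to decimal:
10% = 0.1
Multiply:
100 x 0.1 = 10

10


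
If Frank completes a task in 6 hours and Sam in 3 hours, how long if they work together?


Frank's rate: 1/6 of the job per hour
Sam's rate: 1/3 of the job per hour
Combined rate: 1/6 + 1/3 = 1/2 per hour
Time = 1 / (1/2) = 2 hours

2 hours
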